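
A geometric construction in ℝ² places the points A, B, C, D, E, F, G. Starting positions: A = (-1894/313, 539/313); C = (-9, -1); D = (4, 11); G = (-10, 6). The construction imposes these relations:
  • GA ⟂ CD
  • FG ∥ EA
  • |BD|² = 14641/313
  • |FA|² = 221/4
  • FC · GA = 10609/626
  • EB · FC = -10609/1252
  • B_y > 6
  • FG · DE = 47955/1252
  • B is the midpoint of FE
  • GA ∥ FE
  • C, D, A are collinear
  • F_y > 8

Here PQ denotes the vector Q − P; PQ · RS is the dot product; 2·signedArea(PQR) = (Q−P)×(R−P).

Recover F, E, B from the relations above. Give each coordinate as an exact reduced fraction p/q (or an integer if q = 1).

1. F_x = -3  [line -1236/313·x + 1339/313·y + -30179/626 = 0 ∩ |FA|² = 221/4]
2. F_y = 17/2  [line -1236/313·x + 1339/313·y + -30179/626 = 0 ∩ |FA|² = 221/4]
   → F = (-3, 17/2)
3. E_x = 297/313  [FG ∥ EA ∩ GA ∥ FE]
4. E_y = 2643/626  [FG ∥ EA ∩ GA ∥ FE]
   → E = (297/313, 2643/626)
5. B_x = -321/313  [B is the midpoint of FE]
6. B_y = 1991/313  [B is the midpoint of FE]
   → B = (-321/313, 1991/313)

B = (-321/313, 1991/313)
E = (297/313, 2643/626)
F = (-3, 17/2)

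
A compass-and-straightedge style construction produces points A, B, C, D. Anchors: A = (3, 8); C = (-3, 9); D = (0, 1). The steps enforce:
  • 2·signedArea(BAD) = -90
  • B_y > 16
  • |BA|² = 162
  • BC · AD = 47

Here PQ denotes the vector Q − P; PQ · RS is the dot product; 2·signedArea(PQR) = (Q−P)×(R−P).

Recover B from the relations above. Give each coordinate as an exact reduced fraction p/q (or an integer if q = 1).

B = (-6, 17)

1. B_x = -6  [BC · AD = 47 ∩ 2·signedArea(BAD) = -90]
2. B_y = 17  [BC · AD = 47 ∩ 2·signedArea(BAD) = -90]
   → B = (-6, 17)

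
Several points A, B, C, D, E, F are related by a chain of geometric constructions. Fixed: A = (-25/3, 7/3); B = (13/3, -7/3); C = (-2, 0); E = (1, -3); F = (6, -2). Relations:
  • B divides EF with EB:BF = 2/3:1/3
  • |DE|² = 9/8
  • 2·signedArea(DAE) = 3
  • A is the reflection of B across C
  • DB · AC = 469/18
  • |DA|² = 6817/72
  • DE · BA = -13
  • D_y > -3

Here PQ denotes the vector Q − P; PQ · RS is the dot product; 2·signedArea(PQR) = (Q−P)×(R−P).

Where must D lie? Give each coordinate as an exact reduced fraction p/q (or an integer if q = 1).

D = (1/4, -9/4)

1. D_x = 1/4  [2·signedArea(DAE) = 3 ∩ DB · AC = 469/18]
2. D_y = -9/4  [2·signedArea(DAE) = 3 ∩ DB · AC = 469/18]
   → D = (1/4, -9/4)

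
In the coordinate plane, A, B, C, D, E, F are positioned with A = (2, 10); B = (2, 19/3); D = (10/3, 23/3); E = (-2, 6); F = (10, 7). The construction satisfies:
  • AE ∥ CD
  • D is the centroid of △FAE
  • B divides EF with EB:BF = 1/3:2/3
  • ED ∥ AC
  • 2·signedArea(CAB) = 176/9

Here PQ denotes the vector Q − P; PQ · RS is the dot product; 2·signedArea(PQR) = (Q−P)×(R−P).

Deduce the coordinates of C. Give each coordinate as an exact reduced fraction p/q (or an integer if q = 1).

C = (22/3, 35/3)

1. C_x = 22/3  [AE ∥ CD ∩ ED ∥ AC]
2. C_y = 35/3  [AE ∥ CD ∩ ED ∥ AC]
   → C = (22/3, 35/3)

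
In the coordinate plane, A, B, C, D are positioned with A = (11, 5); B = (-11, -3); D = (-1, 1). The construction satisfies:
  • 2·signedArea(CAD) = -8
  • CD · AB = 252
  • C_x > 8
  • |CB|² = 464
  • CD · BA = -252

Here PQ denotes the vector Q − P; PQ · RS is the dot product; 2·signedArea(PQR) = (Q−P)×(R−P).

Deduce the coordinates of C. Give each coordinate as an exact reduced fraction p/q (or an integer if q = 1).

C = (9, 5)

1. C_x = 9  [2·signedArea(CAD) = -8 ∩ CD · BA = -252]
2. C_y = 5  [2·signedArea(CAD) = -8 ∩ CD · BA = -252]
   → C = (9, 5)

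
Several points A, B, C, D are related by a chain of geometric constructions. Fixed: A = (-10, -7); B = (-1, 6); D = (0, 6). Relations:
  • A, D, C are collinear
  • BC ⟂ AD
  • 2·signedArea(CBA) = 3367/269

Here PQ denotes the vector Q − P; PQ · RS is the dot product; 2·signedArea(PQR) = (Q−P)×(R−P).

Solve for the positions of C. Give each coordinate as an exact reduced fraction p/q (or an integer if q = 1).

C = (-100/269, 1484/269)

1. C_x = -100/269  [A, D, C are collinear ∩ BC ⟂ AD]
2. C_y = 1484/269  [A, D, C are collinear ∩ BC ⟂ AD]
   → C = (-100/269, 1484/269)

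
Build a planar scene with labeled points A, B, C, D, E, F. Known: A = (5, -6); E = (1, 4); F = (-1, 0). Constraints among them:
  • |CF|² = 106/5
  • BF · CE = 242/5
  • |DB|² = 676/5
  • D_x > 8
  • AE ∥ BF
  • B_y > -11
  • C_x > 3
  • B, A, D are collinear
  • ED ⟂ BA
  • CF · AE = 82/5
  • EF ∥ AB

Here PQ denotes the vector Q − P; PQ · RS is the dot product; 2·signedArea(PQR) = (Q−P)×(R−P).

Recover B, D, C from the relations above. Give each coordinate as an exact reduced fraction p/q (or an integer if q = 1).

B = (3, -10)
C = (18/5, 1/5)
D = (41/5, 2/5)

1. B_x = 3  [AE ∥ BF ∩ EF ∥ AB]
2. B_y = -10  [AE ∥ BF ∩ EF ∥ AB]
   → B = (3, -10)
3. D_x = 41/5  [B, A, D are collinear ∩ ED ⟂ BA]
4. D_y = 2/5  [B, A, D are collinear ∩ ED ⟂ BA]
   → D = (41/5, 2/5)
5. C_x = 18/5  [line 4·x + -10·y + -62/5 = 0 ∩ |CF|² = 106/5]
6. C_y = 1/5  [line 4·x + -10·y + -62/5 = 0 ∩ |CF|² = 106/5]
   → C = (18/5, 1/5)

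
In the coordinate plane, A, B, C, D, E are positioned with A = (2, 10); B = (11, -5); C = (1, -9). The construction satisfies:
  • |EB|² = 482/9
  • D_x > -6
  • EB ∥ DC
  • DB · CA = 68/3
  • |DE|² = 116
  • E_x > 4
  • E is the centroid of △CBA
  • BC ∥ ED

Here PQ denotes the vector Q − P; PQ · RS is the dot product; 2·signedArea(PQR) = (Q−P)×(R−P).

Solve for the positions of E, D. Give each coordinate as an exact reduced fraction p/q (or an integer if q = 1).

D = (-16/3, -16/3)
E = (14/3, -4/3)

1. E_x = 14/3  [E is the centroid of △CBA]
2. E_y = -4/3  [E is the centroid of △CBA]
   → E = (14/3, -4/3)
3. D_x = -16/3  [EB ∥ DC ∩ BC ∥ ED]
4. D_y = -16/3  [EB ∥ DC ∩ BC ∥ ED]
   → D = (-16/3, -16/3)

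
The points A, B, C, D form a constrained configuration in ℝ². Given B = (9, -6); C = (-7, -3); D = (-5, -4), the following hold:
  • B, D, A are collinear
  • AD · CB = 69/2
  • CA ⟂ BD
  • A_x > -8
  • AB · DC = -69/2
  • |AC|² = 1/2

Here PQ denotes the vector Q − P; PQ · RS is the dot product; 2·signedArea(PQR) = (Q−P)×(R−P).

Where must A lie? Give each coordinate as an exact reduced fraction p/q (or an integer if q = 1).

1. A_x = -71/10  [B, D, A are collinear ∩ CA ⟂ BD]
2. A_y = -37/10  [B, D, A are collinear ∩ CA ⟂ BD]
   → A = (-71/10, -37/10)

A = (-71/10, -37/10)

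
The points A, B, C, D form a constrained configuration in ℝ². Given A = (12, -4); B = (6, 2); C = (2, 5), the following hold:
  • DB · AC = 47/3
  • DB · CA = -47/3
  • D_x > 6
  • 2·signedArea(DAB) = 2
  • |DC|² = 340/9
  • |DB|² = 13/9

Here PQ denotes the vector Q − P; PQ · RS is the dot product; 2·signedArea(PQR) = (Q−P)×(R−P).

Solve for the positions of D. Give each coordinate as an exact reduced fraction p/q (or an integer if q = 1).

1. D_x = 20/3  [2·signedArea(DAB) = 2 ∩ DB · AC = 47/3]
2. D_y = 1  [2·signedArea(DAB) = 2 ∩ DB · AC = 47/3]
   → D = (20/3, 1)

D = (20/3, 1)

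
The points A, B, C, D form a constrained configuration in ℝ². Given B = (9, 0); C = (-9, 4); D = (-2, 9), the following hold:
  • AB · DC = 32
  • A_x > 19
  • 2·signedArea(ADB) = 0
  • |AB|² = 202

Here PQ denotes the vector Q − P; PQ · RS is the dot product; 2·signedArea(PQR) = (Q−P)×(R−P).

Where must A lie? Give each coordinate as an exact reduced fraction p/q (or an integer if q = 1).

1. A_x = 20  [2·signedArea(ADB) = 0 ∩ AB · DC = 32]
2. A_y = -9  [2·signedArea(ADB) = 0 ∩ AB · DC = 32]
   → A = (20, -9)

A = (20, -9)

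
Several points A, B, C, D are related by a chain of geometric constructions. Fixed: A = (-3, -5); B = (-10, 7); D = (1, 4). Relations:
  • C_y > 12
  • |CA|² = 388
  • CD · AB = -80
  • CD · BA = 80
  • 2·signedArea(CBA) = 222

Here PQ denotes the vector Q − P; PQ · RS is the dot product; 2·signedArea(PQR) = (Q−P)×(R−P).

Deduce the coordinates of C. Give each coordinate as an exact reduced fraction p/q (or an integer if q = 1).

C = (5, 13)

1. C_x = 5  [CD · BA = 80 ∩ 2·signedArea(CBA) = 222]
2. C_y = 13  [CD · BA = 80 ∩ 2·signedArea(CBA) = 222]
   → C = (5, 13)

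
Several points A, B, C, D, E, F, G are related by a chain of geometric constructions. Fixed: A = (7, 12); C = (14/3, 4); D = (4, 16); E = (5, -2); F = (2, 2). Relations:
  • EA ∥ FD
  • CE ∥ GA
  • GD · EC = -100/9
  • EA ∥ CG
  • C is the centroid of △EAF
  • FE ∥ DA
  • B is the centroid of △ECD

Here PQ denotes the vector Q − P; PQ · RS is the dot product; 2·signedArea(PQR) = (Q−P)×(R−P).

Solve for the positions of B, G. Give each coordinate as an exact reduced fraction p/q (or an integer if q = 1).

1. B_x = 41/9  [B is the centroid of △ECD]
2. B_y = 6  [B is the centroid of △ECD]
   → B = (41/9, 6)
3. G_x = 20/3  [CE ∥ GA ∩ EA ∥ CG]
4. G_y = 18  [CE ∥ GA ∩ EA ∥ CG]
   → G = (20/3, 18)

B = (41/9, 6)
G = (20/3, 18)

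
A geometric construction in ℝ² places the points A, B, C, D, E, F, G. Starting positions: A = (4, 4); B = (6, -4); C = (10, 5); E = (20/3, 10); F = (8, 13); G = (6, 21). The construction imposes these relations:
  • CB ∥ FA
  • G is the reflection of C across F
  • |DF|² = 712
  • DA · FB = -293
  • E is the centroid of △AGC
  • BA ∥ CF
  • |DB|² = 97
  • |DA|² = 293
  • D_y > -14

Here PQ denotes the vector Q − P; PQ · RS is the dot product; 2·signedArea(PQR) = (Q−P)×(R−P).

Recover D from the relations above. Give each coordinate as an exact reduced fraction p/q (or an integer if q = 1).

1. D_x = 2  [line 2·x + 17·y + 217 = 0 ∩ |DA|² = 293]
2. D_y = -13  [line 2·x + 17·y + 217 = 0 ∩ |DA|² = 293]
   → D = (2, -13)

D = (2, -13)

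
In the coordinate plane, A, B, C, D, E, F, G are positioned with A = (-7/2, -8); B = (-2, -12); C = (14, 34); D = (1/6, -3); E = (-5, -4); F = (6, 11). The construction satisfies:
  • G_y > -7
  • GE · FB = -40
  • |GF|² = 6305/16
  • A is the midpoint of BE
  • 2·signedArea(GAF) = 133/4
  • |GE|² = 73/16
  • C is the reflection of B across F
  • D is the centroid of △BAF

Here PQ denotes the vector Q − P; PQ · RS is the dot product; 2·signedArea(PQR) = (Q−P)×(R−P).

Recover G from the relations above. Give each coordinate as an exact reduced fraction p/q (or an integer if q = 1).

G = (-17/4, -6)

1. G_x = -17/4  [GE · FB = -40 ∩ 2·signedArea(GAF) = 133/4]
2. G_y = -6  [GE · FB = -40 ∩ 2·signedArea(GAF) = 133/4]
   → G = (-17/4, -6)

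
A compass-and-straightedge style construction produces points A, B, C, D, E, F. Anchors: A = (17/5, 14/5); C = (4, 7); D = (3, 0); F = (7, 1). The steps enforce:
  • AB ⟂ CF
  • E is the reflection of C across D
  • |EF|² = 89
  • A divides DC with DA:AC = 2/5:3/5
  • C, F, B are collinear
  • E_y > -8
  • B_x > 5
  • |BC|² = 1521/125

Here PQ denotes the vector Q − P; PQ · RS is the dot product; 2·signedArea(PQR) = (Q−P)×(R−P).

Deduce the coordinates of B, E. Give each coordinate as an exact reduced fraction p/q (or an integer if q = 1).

1. B_x = 139/25  [C, F, B are collinear ∩ AB ⟂ CF]
2. B_y = 97/25  [C, F, B are collinear ∩ AB ⟂ CF]
   → B = (139/25, 97/25)
3. E_x = 2  [E is the reflection of C across D]
4. E_y = -7  [E is the reflection of C across D]
   → E = (2, -7)

B = (139/25, 97/25)
E = (2, -7)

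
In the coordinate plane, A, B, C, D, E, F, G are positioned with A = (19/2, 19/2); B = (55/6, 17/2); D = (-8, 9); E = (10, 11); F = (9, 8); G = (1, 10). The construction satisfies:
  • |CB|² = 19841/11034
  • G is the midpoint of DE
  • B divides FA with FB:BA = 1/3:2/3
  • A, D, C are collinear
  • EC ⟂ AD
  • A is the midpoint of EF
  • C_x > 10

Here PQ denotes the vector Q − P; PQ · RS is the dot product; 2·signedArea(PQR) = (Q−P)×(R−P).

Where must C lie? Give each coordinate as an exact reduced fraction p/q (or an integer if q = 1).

1. C_x = 6156/613  [A, D, C are collinear ∩ EC ⟂ AD]
2. C_y = 5833/613  [A, D, C are collinear ∩ EC ⟂ AD]
   → C = (6156/613, 5833/613)

C = (6156/613, 5833/613)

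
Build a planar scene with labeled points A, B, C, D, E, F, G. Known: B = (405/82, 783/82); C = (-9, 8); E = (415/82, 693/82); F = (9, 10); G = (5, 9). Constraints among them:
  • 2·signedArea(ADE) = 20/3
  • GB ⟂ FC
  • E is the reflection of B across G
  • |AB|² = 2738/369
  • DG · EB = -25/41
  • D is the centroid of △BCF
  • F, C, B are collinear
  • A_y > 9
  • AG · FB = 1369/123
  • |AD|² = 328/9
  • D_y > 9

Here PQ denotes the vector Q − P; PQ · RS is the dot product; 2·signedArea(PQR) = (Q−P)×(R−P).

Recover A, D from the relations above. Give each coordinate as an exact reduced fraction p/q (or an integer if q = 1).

A = (627/82, 2423/246)
D = (135/82, 753/82)

1. A_x = 627/82  [line 333/82·x + 37/82·y + -4366/123 = 0 ∩ |AB|² = 2738/369]
2. A_y = 2423/246  [line 333/82·x + 37/82·y + -4366/123 = 0 ∩ |AB|² = 2738/369]
   → A = (627/82, 2423/246)
3. D_x = 135/82  [D is the centroid of △BCF]
4. D_y = 753/82  [D is the centroid of △BCF]
   → D = (135/82, 753/82)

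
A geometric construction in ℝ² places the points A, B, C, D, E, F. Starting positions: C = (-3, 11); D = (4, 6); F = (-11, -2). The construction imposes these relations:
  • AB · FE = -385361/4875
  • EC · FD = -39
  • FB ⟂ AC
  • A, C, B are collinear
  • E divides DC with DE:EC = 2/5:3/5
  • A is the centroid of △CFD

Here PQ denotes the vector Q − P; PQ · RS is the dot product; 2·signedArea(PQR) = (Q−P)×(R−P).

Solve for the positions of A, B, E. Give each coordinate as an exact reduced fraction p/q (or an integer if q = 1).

A = (-10/3, 5)
B = (-1217/325, -781/325)
E = (6/5, 8)

1. A_x = -10/3  [A is the centroid of △CFD]
2. A_y = 5  [A is the centroid of △CFD]
   → A = (-10/3, 5)
3. B_x = -1217/325  [A, C, B are collinear ∩ FB ⟂ AC]
4. B_y = -781/325  [A, C, B are collinear ∩ FB ⟂ AC]
   → B = (-1217/325, -781/325)
5. E_x = 6/5  [E divides DC with DE:EC = 2/5:3/5]
6. E_y = 8  [E divides DC with DE:EC = 2/5:3/5]
   → E = (6/5, 8)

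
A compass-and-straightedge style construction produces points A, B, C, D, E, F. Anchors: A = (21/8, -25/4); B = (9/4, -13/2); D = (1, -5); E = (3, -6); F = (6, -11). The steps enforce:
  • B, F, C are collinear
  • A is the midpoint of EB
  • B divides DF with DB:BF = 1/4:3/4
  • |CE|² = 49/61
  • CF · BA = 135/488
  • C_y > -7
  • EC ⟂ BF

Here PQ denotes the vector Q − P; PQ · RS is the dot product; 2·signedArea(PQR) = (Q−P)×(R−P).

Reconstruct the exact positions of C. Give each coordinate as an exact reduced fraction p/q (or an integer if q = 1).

C = (141/61, -401/61)

1. C_x = 141/61  [B, F, C are collinear ∩ EC ⟂ BF]
2. C_y = -401/61  [B, F, C are collinear ∩ EC ⟂ BF]
   → C = (141/61, -401/61)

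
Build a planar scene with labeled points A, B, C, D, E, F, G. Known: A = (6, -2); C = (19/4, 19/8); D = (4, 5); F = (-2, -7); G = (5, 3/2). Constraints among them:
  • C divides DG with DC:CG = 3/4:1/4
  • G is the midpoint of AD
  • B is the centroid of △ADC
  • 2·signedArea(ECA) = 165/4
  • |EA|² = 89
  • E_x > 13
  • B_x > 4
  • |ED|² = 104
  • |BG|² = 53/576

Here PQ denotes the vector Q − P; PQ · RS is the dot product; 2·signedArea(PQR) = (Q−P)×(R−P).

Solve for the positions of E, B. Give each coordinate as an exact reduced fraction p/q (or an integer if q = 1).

1. E_x = 14  [line 35/8·x + 5/4·y + -65 = 0 ∩ |ED|² = 104]
2. E_y = 3  [line 35/8·x + 5/4·y + -65 = 0 ∩ |ED|² = 104]
   → E = (14, 3)
3. B_x = 59/12  [B is the centroid of △ADC]
4. B_y = 43/24  [B is the centroid of △ADC]
   → B = (59/12, 43/24)

B = (59/12, 43/24)
E = (14, 3)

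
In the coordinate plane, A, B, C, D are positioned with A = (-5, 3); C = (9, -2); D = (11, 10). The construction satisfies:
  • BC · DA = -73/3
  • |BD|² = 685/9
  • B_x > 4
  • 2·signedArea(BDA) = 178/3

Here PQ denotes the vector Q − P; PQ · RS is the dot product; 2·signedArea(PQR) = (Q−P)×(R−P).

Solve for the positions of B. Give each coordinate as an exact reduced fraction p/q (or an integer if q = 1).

1. B_x = 5  [2·signedArea(BDA) = 178/3 ∩ BC · DA = -73/3]
2. B_y = 11/3  [2·signedArea(BDA) = 178/3 ∩ BC · DA = -73/3]
   → B = (5, 11/3)

B = (5, 11/3)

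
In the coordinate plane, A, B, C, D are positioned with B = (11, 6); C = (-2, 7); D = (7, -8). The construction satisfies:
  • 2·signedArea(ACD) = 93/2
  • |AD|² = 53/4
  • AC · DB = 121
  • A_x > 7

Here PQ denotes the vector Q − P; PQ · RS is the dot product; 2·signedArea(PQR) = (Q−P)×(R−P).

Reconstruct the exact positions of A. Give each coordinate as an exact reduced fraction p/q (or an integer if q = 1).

1. A_x = 8  [AC · DB = 121 ∩ 2·signedArea(ACD) = 93/2]
2. A_y = -9/2  [AC · DB = 121 ∩ 2·signedArea(ACD) = 93/2]
   → A = (8, -9/2)

A = (8, -9/2)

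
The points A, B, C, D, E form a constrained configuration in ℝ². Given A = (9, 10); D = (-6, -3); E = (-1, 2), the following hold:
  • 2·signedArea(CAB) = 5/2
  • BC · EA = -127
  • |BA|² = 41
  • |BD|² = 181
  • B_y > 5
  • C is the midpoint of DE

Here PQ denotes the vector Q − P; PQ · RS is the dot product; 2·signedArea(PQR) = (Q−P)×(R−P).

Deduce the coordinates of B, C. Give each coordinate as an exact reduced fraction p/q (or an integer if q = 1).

B = (4, 6)
C = (-7/2, -1/2)

1. C_x = -7/2  [C is the midpoint of DE]
2. C_y = -1/2  [C is the midpoint of DE]
   → C = (-7/2, -1/2)
3. B_x = 4  [BC · EA = -127 ∩ 2·signedArea(CAB) = 5/2]
4. B_y = 6  [BC · EA = -127 ∩ 2·signedArea(CAB) = 5/2]
   → B = (4, 6)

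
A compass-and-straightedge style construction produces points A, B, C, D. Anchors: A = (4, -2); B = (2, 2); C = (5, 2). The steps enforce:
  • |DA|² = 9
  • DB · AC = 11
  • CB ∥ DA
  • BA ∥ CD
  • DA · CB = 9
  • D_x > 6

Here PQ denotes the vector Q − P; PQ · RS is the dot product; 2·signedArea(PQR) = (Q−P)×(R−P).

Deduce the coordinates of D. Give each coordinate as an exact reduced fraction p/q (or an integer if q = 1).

1. D_x = 7  [CB ∥ DA ∩ BA ∥ CD]
2. D_y = -2  [CB ∥ DA ∩ BA ∥ CD]
   → D = (7, -2)

D = (7, -2)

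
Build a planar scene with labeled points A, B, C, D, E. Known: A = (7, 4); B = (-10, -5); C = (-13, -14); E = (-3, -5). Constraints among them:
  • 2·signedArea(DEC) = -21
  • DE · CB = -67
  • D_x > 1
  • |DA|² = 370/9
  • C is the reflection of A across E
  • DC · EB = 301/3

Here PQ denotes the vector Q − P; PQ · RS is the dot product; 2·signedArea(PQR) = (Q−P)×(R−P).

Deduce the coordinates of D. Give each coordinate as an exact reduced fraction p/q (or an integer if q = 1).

D = (4/3, 1)

1. D_x = 4/3  [DE · CB = -67 ∩ 2·signedArea(DEC) = -21]
2. D_y = 1  [DE · CB = -67 ∩ 2·signedArea(DEC) = -21]
   → D = (4/3, 1)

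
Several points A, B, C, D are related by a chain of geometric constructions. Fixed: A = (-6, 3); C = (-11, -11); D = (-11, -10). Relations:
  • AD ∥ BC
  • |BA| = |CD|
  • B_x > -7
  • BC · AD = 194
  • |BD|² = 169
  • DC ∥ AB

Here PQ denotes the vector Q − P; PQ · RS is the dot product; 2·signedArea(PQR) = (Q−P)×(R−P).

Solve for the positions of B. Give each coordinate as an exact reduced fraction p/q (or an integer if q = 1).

B = (-6, 2)

1. B_x = -6  [AD ∥ BC ∩ DC ∥ AB]
2. B_y = 2  [AD ∥ BC ∩ DC ∥ AB]
   → B = (-6, 2)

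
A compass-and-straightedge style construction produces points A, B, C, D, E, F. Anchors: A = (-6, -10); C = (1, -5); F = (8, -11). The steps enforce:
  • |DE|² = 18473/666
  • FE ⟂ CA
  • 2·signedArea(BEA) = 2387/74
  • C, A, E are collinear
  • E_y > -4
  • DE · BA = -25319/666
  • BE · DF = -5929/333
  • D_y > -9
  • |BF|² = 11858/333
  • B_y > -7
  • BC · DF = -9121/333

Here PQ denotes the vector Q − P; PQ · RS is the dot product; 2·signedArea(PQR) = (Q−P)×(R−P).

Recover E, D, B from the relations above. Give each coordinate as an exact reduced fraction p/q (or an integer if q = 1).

B = (503/111, -682/111)
D = (1, -26/3)
E = (207/74, -275/74)

1. E_x = 207/74  [C, A, E are collinear ∩ FE ⟂ CA]
2. E_y = -275/74  [C, A, E are collinear ∩ FE ⟂ CA]
   → E = (207/74, -275/74)
3. B_x = 503/111  [line 465/74·x + -651/74·y + -6107/74 = 0 ∩ |BF|² = 11858/333]
4. B_y = -682/111  [line 465/74·x + -651/74·y + -6107/74 = 0 ∩ |BF|² = 11858/333]
   → B = (503/111, -682/111)
5. D_x = 1  [DE · BA = -25319/666 ∩ BE · DF = -5929/333]
6. D_y = -26/3  [DE · BA = -25319/666 ∩ BE · DF = -5929/333]
   → D = (1, -26/3)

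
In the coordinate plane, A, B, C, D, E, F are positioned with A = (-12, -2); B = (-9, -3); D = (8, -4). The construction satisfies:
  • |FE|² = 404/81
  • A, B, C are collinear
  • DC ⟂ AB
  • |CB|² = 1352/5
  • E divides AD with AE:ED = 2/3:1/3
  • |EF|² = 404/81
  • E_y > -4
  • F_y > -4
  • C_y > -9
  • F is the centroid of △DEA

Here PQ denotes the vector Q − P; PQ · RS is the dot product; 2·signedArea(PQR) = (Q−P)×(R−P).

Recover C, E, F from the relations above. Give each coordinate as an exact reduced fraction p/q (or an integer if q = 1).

C = (33/5, -41/5)
E = (4/3, -10/3)
F = (-8/9, -28/9)

1. C_x = 33/5  [A, B, C are collinear ∩ DC ⟂ AB]
2. C_y = -41/5  [A, B, C are collinear ∩ DC ⟂ AB]
   → C = (33/5, -41/5)
3. E_x = 4/3  [E divides AD with AE:ED = 2/3:1/3]
4. E_y = -10/3  [E divides AD with AE:ED = 2/3:1/3]
   → E = (4/3, -10/3)
5. F_x = -8/9  [F is the centroid of △DEA]
6. F_y = -28/9  [F is the centroid of △DEA]
   → F = (-8/9, -28/9)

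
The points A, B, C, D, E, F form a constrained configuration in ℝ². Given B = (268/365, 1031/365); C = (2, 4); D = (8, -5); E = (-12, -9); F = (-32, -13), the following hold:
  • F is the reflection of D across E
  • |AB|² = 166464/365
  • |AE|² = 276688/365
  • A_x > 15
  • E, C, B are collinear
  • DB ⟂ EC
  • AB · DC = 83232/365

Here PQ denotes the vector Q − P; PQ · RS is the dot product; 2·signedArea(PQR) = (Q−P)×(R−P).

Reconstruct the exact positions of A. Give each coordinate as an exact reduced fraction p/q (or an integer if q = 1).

A = (5572/365, -4681/365)

1. A_x = 5572/365  [line 6·x + -9·y + -75561/365 = 0 ∩ |AE|² = 276688/365]
2. A_y = -4681/365  [line 6·x + -9·y + -75561/365 = 0 ∩ |AE|² = 276688/365]
   → A = (5572/365, -4681/365)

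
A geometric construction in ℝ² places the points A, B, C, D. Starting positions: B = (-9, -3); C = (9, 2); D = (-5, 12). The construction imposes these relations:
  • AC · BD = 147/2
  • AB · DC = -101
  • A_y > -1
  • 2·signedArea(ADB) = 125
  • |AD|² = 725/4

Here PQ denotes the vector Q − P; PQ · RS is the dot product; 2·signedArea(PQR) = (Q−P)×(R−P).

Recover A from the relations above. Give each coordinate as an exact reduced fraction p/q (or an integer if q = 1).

1. A_x = 0  [AB · DC = -101 ∩ 2·signedArea(ADB) = 125]
2. A_y = -1/2  [AB · DC = -101 ∩ 2·signedArea(ADB) = 125]
   → A = (0, -1/2)

A = (0, -1/2)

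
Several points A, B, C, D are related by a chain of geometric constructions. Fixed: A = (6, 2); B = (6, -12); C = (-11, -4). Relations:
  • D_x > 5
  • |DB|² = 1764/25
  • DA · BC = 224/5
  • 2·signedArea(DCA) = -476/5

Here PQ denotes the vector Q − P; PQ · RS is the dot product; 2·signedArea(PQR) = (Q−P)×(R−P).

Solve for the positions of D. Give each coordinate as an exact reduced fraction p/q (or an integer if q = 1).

D = (6, -18/5)

1. D_x = 6  [DA · BC = 224/5 ∩ 2·signedArea(DCA) = -476/5]
2. D_y = -18/5  [DA · BC = 224/5 ∩ 2·signedArea(DCA) = -476/5]
   → D = (6, -18/5)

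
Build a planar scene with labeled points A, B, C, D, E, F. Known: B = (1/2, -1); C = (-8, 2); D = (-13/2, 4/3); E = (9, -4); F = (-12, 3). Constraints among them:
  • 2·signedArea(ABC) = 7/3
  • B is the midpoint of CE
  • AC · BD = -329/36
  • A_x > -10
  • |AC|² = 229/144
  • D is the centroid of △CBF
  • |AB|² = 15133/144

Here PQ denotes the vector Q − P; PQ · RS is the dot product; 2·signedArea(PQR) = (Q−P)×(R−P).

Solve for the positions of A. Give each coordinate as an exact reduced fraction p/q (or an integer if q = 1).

A = (-37/4, 13/6)

1. A_x = -37/4  [2·signedArea(ABC) = 7/3 ∩ AC · BD = -329/36]
2. A_y = 13/6  [2·signedArea(ABC) = 7/3 ∩ AC · BD = -329/36]
   → A = (-37/4, 13/6)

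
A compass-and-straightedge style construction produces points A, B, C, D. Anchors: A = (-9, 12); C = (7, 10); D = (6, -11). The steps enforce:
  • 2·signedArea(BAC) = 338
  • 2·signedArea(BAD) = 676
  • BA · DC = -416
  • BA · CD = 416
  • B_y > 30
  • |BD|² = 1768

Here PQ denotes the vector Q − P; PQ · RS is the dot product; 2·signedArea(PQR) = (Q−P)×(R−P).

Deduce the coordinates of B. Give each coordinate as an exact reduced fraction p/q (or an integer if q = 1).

B = (8, 31)

1. B_x = 8  [2·signedArea(BAC) = 338 ∩ 2·signedArea(BAD) = 676]
2. B_y = 31  [2·signedArea(BAC) = 338 ∩ 2·signedArea(BAD) = 676]
   → B = (8, 31)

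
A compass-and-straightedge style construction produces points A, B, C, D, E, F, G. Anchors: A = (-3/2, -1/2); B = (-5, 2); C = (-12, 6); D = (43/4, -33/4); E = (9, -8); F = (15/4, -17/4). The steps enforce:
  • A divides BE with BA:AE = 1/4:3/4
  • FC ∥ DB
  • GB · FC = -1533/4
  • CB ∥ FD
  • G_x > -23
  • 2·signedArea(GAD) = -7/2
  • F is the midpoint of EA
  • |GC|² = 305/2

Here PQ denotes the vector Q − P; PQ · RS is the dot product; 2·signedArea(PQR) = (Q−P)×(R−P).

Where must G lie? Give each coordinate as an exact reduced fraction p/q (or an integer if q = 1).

G = (-45/2, 25/2)

1. G_x = -45/2  [GB · FC = -1533/4 ∩ 2·signedArea(GAD) = -7/2]
2. G_y = 25/2  [GB · FC = -1533/4 ∩ 2·signedArea(GAD) = -7/2]
   → G = (-45/2, 25/2)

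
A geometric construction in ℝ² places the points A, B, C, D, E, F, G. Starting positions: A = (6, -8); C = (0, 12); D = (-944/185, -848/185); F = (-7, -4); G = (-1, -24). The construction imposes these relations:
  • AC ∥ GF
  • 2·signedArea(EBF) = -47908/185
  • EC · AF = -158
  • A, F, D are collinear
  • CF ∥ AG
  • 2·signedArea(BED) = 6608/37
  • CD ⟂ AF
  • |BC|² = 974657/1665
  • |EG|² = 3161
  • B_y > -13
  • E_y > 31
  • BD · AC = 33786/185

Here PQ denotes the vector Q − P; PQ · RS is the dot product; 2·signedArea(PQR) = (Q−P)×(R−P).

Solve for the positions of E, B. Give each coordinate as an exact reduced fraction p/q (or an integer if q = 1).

1. E_x = -6  [line 13·x + -4·y + 206 = 0 ∩ |EG|² = 3161]
2. E_y = 32  [line 13·x + -4·y + 206 = 0 ∩ |EG|² = 3161]
   → E = (-6, 32)
3. B_x = -19/555  [2·signedArea(EBF) = -47908/185 ∩ BD · AC = 33786/185]
4. B_y = -2256/185  [2·signedArea(EBF) = -47908/185 ∩ BD · AC = 33786/185]
   → B = (-19/555, -2256/185)

B = (-19/555, -2256/185)
E = (-6, 32)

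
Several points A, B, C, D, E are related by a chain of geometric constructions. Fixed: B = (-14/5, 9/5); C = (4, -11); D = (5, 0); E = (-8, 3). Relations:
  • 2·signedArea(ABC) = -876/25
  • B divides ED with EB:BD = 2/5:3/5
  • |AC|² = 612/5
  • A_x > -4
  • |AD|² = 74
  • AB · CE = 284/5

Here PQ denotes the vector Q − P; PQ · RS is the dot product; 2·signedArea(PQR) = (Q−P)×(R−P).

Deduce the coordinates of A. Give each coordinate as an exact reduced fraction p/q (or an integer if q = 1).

A = (-16/5, -13/5)

1. A_x = -16/5  [2·signedArea(ABC) = -876/25 ∩ AB · CE = 284/5]
2. A_y = -13/5  [2·signedArea(ABC) = -876/25 ∩ AB · CE = 284/5]
   → A = (-16/5, -13/5)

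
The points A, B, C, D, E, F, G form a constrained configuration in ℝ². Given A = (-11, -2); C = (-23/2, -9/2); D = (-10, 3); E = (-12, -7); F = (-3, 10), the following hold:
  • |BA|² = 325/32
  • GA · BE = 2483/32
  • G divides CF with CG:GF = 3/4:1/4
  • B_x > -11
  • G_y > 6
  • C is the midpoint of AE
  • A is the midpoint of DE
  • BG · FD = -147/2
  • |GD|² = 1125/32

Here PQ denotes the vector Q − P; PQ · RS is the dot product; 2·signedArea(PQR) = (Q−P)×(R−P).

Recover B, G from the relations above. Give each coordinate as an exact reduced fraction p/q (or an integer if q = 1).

B = (-83/8, 9/8)
G = (-41/8, 51/8)

1. G_x = -41/8  [G divides CF with CG:GF = 3/4:1/4]
2. G_y = 51/8  [G divides CF with CG:GF = 3/4:1/4]
   → G = (-41/8, 51/8)
3. B_x = -83/8  [BG · FD = -147/2 ∩ GA · BE = 2483/32]
4. B_y = 9/8  [BG · FD = -147/2 ∩ GA · BE = 2483/32]
   → B = (-83/8, 9/8)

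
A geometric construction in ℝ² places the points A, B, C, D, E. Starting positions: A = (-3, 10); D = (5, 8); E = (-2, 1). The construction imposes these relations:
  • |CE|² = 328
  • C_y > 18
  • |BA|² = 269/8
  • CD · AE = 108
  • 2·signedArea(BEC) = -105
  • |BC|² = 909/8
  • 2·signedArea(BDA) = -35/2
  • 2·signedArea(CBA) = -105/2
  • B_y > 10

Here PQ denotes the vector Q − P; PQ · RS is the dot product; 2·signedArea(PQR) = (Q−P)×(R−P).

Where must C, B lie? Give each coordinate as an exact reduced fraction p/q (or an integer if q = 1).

B = (11/4, 43/4)
C = (-4, 19)

1. C_x = -4  [line -1·x + 9·y + -175 = 0 ∩ |CE|² = 328]
2. C_y = 19  [line -1·x + 9·y + -175 = 0 ∩ |CE|² = 328]
   → C = (-4, 19)
3. B_x = 11/4  [2·signedArea(CBA) = -105/2 ∩ 2·signedArea(BDA) = -35/2]
4. B_y = 43/4  [2·signedArea(CBA) = -105/2 ∩ 2·signedArea(BDA) = -35/2]
   → B = (11/4, 43/4)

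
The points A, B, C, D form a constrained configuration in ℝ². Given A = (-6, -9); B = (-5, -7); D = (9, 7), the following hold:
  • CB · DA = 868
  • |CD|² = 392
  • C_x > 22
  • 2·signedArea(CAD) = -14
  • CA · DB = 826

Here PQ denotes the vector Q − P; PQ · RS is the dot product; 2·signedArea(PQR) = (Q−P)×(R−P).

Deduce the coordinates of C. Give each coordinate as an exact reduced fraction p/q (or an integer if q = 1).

C = (23, 21)

1. C_x = 23  [CA · DB = 826 ∩ CB · DA = 868]
2. C_y = 21  [CA · DB = 826 ∩ CB · DA = 868]
   → C = (23, 21)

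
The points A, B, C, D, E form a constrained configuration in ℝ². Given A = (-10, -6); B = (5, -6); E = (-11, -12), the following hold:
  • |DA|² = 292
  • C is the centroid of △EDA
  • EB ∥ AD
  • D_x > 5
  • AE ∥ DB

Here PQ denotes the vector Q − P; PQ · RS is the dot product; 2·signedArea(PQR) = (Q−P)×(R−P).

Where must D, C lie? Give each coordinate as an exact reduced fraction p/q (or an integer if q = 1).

1. D_x = 6  [AE ∥ DB ∩ EB ∥ AD]
2. D_y = 0  [AE ∥ DB ∩ EB ∥ AD]
   → D = (6, 0)
3. C_x = -5  [C is the centroid of △EDA]
4. C_y = -6  [C is the centroid of △EDA]
   → C = (-5, -6)

C = (-5, -6)
D = (6, 0)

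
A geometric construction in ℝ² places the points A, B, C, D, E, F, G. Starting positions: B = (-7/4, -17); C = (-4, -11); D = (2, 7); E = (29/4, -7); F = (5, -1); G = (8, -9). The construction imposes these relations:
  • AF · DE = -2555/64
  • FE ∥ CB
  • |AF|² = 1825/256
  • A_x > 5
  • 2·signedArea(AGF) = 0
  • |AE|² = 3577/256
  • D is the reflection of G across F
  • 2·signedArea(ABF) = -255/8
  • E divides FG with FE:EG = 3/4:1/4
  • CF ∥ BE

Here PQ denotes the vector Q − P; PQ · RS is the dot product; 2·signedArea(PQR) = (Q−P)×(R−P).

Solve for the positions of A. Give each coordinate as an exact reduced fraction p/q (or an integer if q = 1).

1. A_x = 95/16  [2·signedArea(AGF) = 0 ∩ AF · DE = -2555/64]
2. A_y = -7/2  [2·signedArea(AGF) = 0 ∩ AF · DE = -2555/64]
   → A = (95/16, -7/2)

A = (95/16, -7/2)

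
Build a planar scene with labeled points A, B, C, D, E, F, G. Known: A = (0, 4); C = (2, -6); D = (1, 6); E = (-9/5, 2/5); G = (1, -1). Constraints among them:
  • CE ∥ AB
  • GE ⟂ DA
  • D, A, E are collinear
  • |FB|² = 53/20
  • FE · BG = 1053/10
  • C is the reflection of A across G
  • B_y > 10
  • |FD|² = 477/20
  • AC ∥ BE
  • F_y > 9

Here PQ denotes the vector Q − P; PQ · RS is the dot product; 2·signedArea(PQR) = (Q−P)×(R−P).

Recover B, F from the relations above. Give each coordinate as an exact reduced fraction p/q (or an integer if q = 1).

B = (-19/5, 52/5)
F = (-13/5, 93/10)

1. B_x = -19/5  [AC ∥ BE ∩ CE ∥ AB]
2. B_y = 52/5  [AC ∥ BE ∩ CE ∥ AB]
   → B = (-19/5, 52/5)
3. F_x = -13/5  [line -24/5·x + 57/5·y + -237/2 = 0 ∩ |FB|² = 53/20]
4. F_y = 93/10  [line -24/5·x + 57/5·y + -237/2 = 0 ∩ |FB|² = 53/20]
   → F = (-13/5, 93/10)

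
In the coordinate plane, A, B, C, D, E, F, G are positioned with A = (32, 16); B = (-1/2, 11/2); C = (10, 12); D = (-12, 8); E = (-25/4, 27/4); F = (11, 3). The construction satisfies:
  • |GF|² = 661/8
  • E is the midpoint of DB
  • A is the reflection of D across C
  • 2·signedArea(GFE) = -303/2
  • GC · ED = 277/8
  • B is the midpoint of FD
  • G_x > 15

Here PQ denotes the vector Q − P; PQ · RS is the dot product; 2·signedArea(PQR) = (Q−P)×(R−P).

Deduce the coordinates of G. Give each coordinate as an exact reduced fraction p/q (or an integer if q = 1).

G = (63/4, 43/4)

1. G_x = 63/4  [2·signedArea(GFE) = -303/2 ∩ GC · ED = 277/8]
2. G_y = 43/4  [2·signedArea(GFE) = -303/2 ∩ GC · ED = 277/8]
   → G = (63/4, 43/4)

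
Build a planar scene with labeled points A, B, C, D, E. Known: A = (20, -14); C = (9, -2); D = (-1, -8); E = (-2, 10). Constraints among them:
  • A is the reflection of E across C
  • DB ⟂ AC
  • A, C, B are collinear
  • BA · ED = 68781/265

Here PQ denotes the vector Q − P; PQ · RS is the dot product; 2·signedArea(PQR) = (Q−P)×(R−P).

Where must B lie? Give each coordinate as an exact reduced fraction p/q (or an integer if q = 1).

1. B_x = 1967/265  [A, C, B are collinear ∩ DB ⟂ AC]
2. B_y = -74/265  [A, C, B are collinear ∩ DB ⟂ AC]
   → B = (1967/265, -74/265)

B = (1967/265, -74/265)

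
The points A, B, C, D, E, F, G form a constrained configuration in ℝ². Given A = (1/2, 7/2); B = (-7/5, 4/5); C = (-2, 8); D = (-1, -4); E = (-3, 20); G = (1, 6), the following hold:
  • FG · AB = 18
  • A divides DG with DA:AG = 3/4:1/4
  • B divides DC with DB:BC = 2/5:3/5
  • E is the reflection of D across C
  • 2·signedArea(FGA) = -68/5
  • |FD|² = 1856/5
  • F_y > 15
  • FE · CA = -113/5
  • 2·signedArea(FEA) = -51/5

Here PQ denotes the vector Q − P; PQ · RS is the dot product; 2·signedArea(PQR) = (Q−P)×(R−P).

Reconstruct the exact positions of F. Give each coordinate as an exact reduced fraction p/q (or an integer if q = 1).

1. F_x = -13/5  [2·signedArea(FGA) = -68/5 ∩ 2·signedArea(FEA) = -51/5]
2. F_y = 76/5  [2·signedArea(FGA) = -68/5 ∩ 2·signedArea(FEA) = -51/5]
   → F = (-13/5, 76/5)

F = (-13/5, 76/5)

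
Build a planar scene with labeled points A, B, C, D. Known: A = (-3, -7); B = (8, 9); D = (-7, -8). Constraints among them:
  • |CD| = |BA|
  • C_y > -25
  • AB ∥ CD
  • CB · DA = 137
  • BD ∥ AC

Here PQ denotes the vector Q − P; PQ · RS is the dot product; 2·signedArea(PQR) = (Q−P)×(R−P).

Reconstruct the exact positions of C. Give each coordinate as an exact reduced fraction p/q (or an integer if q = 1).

1. C_x = -18  [AB ∥ CD ∩ BD ∥ AC]
2. C_y = -24  [AB ∥ CD ∩ BD ∥ AC]
   → C = (-18, -24)

C = (-18, -24)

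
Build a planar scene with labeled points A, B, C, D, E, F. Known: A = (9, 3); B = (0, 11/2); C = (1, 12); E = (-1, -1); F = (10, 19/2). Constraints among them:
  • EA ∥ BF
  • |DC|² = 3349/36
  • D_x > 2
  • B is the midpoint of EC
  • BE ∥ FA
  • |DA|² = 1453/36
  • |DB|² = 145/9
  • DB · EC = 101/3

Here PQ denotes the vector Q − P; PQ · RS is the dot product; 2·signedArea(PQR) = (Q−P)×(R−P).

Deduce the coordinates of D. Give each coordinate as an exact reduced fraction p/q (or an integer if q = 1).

1. D_x = 8/3  [line -2·x + -13·y + 227/6 = 0 ∩ |DC|² = 3349/36]
2. D_y = 5/2  [line -2·x + -13·y + 227/6 = 0 ∩ |DC|² = 3349/36]
   → D = (8/3, 5/2)

D = (8/3, 5/2)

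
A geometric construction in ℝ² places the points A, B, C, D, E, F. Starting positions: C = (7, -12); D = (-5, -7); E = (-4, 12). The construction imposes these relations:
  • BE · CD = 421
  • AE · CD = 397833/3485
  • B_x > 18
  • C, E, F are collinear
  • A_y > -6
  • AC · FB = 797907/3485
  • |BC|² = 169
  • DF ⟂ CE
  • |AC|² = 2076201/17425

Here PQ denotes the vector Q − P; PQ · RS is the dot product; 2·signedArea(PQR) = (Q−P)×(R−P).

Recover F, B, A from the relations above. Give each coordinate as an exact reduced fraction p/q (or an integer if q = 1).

A = (-6241/3485, -19269/3485)
B = (19, -17)
F = (2107/697, -2316/697)

1. F_x = 2107/697  [C, E, F are collinear ∩ DF ⟂ CE]
2. F_y = -2316/697  [C, E, F are collinear ∩ DF ⟂ CE]
   → F = (2107/697, -2316/697)
3. B_x = 19  [line 12·x + -5·y + -313 = 0 ∩ |BC|² = 169]
4. B_y = -17  [line 12·x + -5·y + -313 = 0 ∩ |BC|² = 169]
   → B = (19, -17)
5. A_x = -6241/3485  [AE · CD = 397833/3485 ∩ AC · FB = 797907/3485]
6. A_y = -19269/3485  [AE · CD = 397833/3485 ∩ AC · FB = 797907/3485]
   → A = (-6241/3485, -19269/3485)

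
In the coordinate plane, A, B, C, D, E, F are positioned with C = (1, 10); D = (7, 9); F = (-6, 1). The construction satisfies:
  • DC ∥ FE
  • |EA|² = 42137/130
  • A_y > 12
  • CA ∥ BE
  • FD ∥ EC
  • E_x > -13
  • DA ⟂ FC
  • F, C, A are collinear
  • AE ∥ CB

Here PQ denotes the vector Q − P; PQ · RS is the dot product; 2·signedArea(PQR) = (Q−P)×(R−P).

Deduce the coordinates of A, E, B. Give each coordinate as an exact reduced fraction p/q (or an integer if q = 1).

1. A_x = 361/130  [F, C, A are collinear ∩ DA ⟂ FC]
2. A_y = 1597/130  [F, C, A are collinear ∩ DA ⟂ FC]
   → A = (361/130, 1597/130)
3. E_x = -12  [FD ∥ EC ∩ DC ∥ FE]
4. E_y = 2  [FD ∥ EC ∩ DC ∥ FE]
   → E = (-12, 2)
5. B_x = -1791/130  [CA ∥ BE ∩ AE ∥ CB]
6. B_y = -37/130  [CA ∥ BE ∩ AE ∥ CB]
   → B = (-1791/130, -37/130)

A = (361/130, 1597/130)
B = (-1791/130, -37/130)
E = (-12, 2)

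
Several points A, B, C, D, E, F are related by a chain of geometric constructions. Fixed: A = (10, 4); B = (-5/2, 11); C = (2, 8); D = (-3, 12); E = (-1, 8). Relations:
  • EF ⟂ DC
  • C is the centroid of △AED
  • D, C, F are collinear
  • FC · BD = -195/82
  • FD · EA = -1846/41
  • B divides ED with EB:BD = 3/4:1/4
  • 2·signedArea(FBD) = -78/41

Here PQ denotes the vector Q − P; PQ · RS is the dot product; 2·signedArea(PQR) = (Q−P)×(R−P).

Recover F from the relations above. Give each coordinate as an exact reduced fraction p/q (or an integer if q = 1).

1. F_x = 7/41  [D, C, F are collinear ∩ EF ⟂ DC]
2. F_y = 388/41  [D, C, F are collinear ∩ EF ⟂ DC]
   → F = (7/41, 388/41)

F = (7/41, 388/41)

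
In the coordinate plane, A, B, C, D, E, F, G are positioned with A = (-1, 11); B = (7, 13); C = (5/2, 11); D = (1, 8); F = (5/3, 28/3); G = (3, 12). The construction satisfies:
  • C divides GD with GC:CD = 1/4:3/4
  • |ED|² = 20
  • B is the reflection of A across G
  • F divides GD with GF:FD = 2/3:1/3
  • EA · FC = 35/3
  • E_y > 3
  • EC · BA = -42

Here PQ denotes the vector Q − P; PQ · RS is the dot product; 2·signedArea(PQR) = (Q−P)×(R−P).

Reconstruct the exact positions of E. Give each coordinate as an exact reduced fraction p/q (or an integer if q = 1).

1. E_x = -1  [EC · BA = -42 ∩ EA · FC = 35/3]
2. E_y = 4  [EC · BA = -42 ∩ EA · FC = 35/3]
   → E = (-1, 4)

E = (-1, 4)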